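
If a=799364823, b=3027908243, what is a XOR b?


799364823 ^ 3027908243 = 2615107652

2615107652


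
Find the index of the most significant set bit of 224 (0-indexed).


0b11100000. Highest set bit at position 7

7


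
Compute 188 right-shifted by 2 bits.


0b10111100 >> 2 = 0b101111 = 47

47


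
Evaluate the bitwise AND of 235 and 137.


0b11101011 & 0b10001001 = 0b10001001 = 137

137


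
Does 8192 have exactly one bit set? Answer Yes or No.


0b10000000000000. Only one bit set => Yes

Yes


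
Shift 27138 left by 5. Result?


0b110101000000010 << 5 = 0b11010100000001000000 = 868416

868416


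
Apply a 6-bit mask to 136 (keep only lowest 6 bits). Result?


136 & 63 = 8

8


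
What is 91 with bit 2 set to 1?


91 | (1 << 2) = 91 | 4 = 95

95


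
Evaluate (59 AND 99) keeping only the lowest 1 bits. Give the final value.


Step 1: 59 & 99 = 35
Step 2: 35 & 1 = 1

1


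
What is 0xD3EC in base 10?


D3EC hex = 54252 decimal

54252


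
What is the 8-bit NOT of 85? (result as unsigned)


~0b1010101 = 0b10101010 = 170 (8-bit unsigned)

170


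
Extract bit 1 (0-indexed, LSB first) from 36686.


0b1000111101001110, position 1 = 1

1


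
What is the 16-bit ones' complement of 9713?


9713 ^ 65535 = 55822

55822


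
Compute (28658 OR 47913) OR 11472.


Step 1: 28658 | 47913 = 65531
Step 2: 65531 | 11472 = 65531

65531


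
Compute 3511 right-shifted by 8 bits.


0b110110110111 >> 8 = 0b1101 = 13

13


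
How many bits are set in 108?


0b1101100 has 4 set bits

4


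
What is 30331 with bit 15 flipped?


30331 ^ (1 << 15) = 30331 ^ 32768 = 63099

63099


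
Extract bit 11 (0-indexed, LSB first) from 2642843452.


0b10011101100001101001011100111100, position 11 = 0

0


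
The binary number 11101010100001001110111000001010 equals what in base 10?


11101010100001001110111000001010 in decimal = 3934580234

3934580234


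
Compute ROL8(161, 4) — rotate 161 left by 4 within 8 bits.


Rotate 0b10100001 left by 4 (8-bit) = 0b11010 = 26

26


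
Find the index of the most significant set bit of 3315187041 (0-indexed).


0b11000101100110011011110101100001. Highest set bit at position 31

31


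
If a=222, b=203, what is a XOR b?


222 ^ 203 = 21

21


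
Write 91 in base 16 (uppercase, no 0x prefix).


91 = 5B hex

5B


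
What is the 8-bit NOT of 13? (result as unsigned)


~0b1101 = 0b11110010 = 242 (8-bit unsigned)

242


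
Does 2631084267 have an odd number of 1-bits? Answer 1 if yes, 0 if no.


0b10011100110100110010100011101011 has 17 ones => parity 1

1


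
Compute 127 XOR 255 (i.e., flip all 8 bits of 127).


127 ^ 255 = 128

128


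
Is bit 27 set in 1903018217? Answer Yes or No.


0b1110001011011011100000011101001, bit 27 = 0. No

No


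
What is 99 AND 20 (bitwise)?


0b1100011 & 0b10100 = 0b0 = 0

0


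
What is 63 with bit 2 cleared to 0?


63 & ~(1 << 2) = 59

59


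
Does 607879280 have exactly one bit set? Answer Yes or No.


0b100100001110111000000001110000. Multiple bits set => No

No


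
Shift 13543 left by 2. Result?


0b11010011100111 << 2 = 0b1101001110011100 = 54172

54172


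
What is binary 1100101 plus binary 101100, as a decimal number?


1100101 + 101100 = 10010001 = 145

145


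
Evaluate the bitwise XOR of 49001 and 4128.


0b1011111101101001 ^ 0b1000000100000 = 0b1010111101001001 = 44873

44873


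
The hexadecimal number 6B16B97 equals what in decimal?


6B16B97 hex = 112290711 decimal

112290711


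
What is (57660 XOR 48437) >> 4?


Step 1: 57660 ^ 48437 = 23561
Step 2: 23561 >> 4 = 1472

1472


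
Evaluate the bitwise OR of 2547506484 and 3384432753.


0b10010111110101111101110100110100 | 0b11001001101110100101100001110001 = 0b11011111111111111101110101110101 = 3758087541

3758087541


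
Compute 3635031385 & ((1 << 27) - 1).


3635031385 & 134217727 = 11152729

11152729


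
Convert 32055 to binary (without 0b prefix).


32055 = 111110100110111 in binary

111110100110111


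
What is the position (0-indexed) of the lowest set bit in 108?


0b1101100. Lowest set bit at position 2

2


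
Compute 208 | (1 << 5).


208 | (1 << 5) = 208 | 32 = 240

240


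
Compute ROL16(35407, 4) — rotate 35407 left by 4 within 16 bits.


Rotate 0b1000101001001111 left by 4 (16-bit) = 0b1010010011111000 = 42232

42232


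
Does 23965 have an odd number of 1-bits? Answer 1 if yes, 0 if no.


0b101110110011101 has 10 ones => parity 0

0


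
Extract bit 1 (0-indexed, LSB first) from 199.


0b11000111, position 1 = 1

1


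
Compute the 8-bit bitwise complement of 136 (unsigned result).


~0b10001000 = 0b1110111 = 119 (8-bit unsigned)

119


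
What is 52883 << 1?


0b1100111010010011 << 1 = 0b11001110100100110 = 105766

105766


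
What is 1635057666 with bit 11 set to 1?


1635057666 | (1 << 11) = 1635057666 | 2048 = 1635059714

1635059714


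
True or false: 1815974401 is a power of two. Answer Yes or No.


0b1101100001111011001001000000001. Multiple bits set => No

No


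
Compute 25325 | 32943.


0b110001011101101 | 0b1000000010101111 = 0b1110001011101111 = 58095

58095


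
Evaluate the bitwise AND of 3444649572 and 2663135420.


0b11001101010100010010111001100100 & 0b10011110101111000011100010111100 = 0b10001100000100000010100000100100 = 2349869092

2349869092


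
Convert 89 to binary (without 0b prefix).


89 = 1011001 in binary

1011001


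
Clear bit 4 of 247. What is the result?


247 & ~(1 << 4) = 231

231


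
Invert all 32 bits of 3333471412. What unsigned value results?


3333471412 ^ 4294967295 = 961495883

961495883


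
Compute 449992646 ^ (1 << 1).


449992646 ^ (1 << 1) = 449992646 ^ 2 = 449992644

449992644


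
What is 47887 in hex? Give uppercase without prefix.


47887 = BB0F hex

BB0F


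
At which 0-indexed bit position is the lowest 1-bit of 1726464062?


0b1100110111001111100000000111110. Lowest set bit at position 1

1


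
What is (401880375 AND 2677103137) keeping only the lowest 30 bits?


Step 1: 401880375 & 2677103137 = 395317281
Step 2: 395317281 & 1073741823 = 395317281

395317281


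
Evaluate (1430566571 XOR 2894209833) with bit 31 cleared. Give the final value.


Step 1: 1430566571 ^ 2894209833 = 4190541186
Step 2: 4190541186 & ~(1 << 31) = 2043057538

2043057538


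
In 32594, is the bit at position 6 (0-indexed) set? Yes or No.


0b111111101010010, bit 6 = 1. Yes

Yes


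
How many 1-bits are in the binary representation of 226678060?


0b1101100000101101010100101100 has 13 set bits

13


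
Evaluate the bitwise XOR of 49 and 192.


0b110001 ^ 0b11000000 = 0b11110001 = 241

241


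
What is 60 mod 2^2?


60 & 3 = 0

0


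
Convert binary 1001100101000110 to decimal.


1001100101000110 in decimal = 39238

39238


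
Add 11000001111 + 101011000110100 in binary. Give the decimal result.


11000001111 + 101011000110100 = 101110001000011 = 23619

23619


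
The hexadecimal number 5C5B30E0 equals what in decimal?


5C5B30E0 hex = 1549480160 decimal

1549480160


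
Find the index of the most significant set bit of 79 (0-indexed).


0b1001111. Highest set bit at position 6

6


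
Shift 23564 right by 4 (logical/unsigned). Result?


0b101110000001100 >> 4 = 0b10111000000 = 1472

1472


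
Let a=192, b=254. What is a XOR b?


192 ^ 254 = 62

62


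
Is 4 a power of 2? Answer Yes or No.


0b100. Only one bit set => Yes

Yes


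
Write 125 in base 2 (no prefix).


125 = 1111101 in binary

1111101


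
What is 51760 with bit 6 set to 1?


51760 | (1 << 6) = 51760 | 64 = 51824

51824


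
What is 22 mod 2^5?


22 & 31 = 22

22


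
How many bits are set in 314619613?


0b10010110000001011011011011101 has 15 set bits

15


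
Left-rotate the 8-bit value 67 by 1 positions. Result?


Rotate 0b1000011 left by 1 (8-bit) = 0b10000110 = 134

134


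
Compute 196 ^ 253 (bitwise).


0b11000100 ^ 0b11111101 = 0b111001 = 57

57


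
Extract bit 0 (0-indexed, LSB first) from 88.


0b1011000, position 0 = 0

0


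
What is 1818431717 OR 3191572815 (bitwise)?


0b1101100011000110001000011100101 | 0b10111110001110111000100101001111 = 0b11111110011110111001100111101111 = 4269513199

4269513199


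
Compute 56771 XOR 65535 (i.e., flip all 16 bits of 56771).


56771 ^ 65535 = 8764

8764


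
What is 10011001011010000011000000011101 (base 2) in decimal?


10011001011010000011000000011101 in decimal = 2573742109

2573742109


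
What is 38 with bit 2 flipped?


38 ^ (1 << 2) = 38 ^ 4 = 34

34


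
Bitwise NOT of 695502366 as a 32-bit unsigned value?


~0b101001011101001000011000011110 = 0b11010110100010110111100111100001 = 3599464929 (32-bit unsigned)

3599464929


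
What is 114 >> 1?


0b1110010 >> 1 = 0b111001 = 57

57


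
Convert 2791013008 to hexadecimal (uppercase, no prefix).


2791013008 = A65B7A90 hex

A65B7A90


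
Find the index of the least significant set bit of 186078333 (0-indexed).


0b1011000101110101010001111101. Lowest set bit at position 0

0


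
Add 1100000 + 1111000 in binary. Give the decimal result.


1100000 + 1111000 = 11011000 = 216

216


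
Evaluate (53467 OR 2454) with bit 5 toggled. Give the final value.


Step 1: 53467 | 2454 = 55775
Step 2: 55775 ^ (1 << 5) = 55775 ^ 32 = 55807

55807


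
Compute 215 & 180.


0b11010111 & 0b10110100 = 0b10010100 = 148

148


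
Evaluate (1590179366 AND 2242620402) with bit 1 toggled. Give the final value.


Step 1: 1590179366 & 2242620402 = 76030498
Step 2: 76030498 ^ (1 << 1) = 76030498 ^ 2 = 76030496

76030496


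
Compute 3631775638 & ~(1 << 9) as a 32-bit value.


3631775638 & ~(1 << 9) = 3631775126

3631775126


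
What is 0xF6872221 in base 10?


F6872221 hex = 4136051233 decimal

4136051233


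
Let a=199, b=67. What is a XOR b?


199 ^ 67 = 132

132


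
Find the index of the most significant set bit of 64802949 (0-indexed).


0b11110111001101000010000101. Highest set bit at position 25

25


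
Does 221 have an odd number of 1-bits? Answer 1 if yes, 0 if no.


0b11011101 has 6 ones => parity 0

0


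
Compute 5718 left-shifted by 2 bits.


0b1011001010110 << 2 = 0b101100101011000 = 22872

22872


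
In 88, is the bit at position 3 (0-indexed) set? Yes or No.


0b1011000, bit 3 = 1. Yes

Yes


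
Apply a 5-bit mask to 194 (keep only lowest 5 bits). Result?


194 & 31 = 2

2


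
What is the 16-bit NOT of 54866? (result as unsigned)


~0b1101011001010010 = 0b10100110101101 = 10669 (16-bit unsigned)

10669


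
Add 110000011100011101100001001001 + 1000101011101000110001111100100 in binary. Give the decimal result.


110000011100011101100001001001 + 1000101011101000110001111100100 = 1110101111001100011110000101101 = 1978022957

1978022957


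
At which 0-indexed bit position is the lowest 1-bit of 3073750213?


0b10110111001101011011010011000101. Lowest set bit at position 0

0


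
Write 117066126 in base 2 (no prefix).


117066126 = 110111110100100100110001110 in binary

110111110100100100110001110


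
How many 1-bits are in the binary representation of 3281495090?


0b11000011100101111010010000110010 has 15 set bits

15


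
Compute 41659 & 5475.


0b1010001010111011 & 0b1010101100011 = 0b100011 = 35

35


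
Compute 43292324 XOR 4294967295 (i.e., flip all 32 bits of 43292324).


43292324 ^ 4294967295 = 4251674971

4251674971


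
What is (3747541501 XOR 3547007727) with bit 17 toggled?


Step 1: 3747541501 ^ 3547007727 = 204864274
Step 2: 204864274 ^ (1 << 17) = 204864274 ^ 131072 = 204995346

204995346


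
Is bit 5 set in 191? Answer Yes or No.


0b10111111, bit 5 = 1. Yes

Yes


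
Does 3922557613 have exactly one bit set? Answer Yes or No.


0b11101001110011010111101010101101. Multiple bits set => No

No


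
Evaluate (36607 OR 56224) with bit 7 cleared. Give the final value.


Step 1: 36607 | 56224 = 57343
Step 2: 57343 & ~(1 << 7) = 57215

57215


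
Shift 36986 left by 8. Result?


0b1001000001111010 << 8 = 0b100100000111101000000000 = 9468416

9468416


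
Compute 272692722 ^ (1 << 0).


272692722 ^ (1 << 0) = 272692722 ^ 1 = 272692723

272692723


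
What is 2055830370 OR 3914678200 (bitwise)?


0b1111010100010010111101101100010 | 0b11101001010101010011111110111000 = 0b11111011110111010111111111111010 = 4225597434

4225597434


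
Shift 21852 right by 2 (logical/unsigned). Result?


0b101010101011100 >> 2 = 0b1010101010111 = 5463

5463


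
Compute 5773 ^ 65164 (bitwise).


0b1011010001101 ^ 0b1111111010001100 = 0b1110100000000001 = 59393

59393


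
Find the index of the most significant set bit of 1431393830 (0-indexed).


0b1010101010100010101011000100110. Highest set bit at position 30

30


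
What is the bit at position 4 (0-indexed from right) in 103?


0b1100111, position 4 = 0

0


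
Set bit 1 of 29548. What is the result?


29548 | (1 << 1) = 29548 | 2 = 29550

29550


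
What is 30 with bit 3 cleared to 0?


30 & ~(1 << 3) = 22

22


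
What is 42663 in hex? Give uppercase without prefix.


42663 = A6A7 hex

A6A7


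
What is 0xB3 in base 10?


B3 hex = 179 decimal

179


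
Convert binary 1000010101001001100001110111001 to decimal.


1000010101001001100001110111001 in decimal = 1118094265

1118094265


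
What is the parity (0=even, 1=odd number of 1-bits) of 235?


0b11101011 has 6 ones => parity 0

0


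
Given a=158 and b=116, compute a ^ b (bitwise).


158 ^ 116 = 234

234


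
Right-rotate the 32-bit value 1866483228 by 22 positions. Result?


Rotate 0b1101111010000000100011000011100 right by 22 (32-bit) = 0b1000110000111000110111101 = 18379197

18379197


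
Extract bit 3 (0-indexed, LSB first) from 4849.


0b1001011110001, position 3 = 0

0


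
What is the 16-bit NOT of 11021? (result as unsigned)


~0b10101100001101 = 0b1101010011110010 = 54514 (16-bit unsigned)

54514


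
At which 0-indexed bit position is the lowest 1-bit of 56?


0b111000. Lowest set bit at position 3

3


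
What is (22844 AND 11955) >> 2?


Step 1: 22844 & 11955 = 2096
Step 2: 2096 >> 2 = 524

524


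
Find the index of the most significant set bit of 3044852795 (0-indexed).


0b10110101011111001100010000111011. Highest set bit at position 31

31


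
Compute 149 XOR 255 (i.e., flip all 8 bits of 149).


149 ^ 255 = 106

106


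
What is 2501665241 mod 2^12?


2501665241 & 4095 = 473

473


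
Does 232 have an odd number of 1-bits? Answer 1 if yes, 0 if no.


0b11101000 has 4 ones => parity 0

0


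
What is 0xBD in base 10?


BD hex = 189 decimal

189


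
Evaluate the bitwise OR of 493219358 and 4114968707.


0b11101011001011110111000011110 | 0b11110101010001010111000010000011 = 0b11111101011001011111111010011111 = 4251319967

4251319967


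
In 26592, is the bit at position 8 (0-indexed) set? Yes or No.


0b110011111100000, bit 8 = 1. Yes

Yes


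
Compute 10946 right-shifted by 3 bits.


0b10101011000010 >> 3 = 0b10101011000 = 1368

1368


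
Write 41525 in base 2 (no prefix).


41525 = 1010001000110101 in binary

1010001000110101


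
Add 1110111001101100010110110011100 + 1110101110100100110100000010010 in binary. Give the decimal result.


1110111001101100010110110011100 + 1110101110100100110100000010010 = 11101101000010001001010110101110 = 3976762798

3976762798


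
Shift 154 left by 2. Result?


0b10011010 << 2 = 0b1001101000 = 616

616


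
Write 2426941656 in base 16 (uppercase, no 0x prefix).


2426941656 = 90A830D8 hex

90A830D8


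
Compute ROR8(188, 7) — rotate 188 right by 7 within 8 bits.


Rotate 0b10111100 right by 7 (8-bit) = 0b1111001 = 121

121


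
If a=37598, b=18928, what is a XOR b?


37598 ^ 18928 = 56110

56110


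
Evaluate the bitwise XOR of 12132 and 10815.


0b10111101100100 ^ 0b10101000111111 = 0b10101011011 = 1371

1371


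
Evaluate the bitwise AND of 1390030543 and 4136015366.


0b1010010110110100010111011001111 & 0b11110110100001101001011000000110 = 0b1010010100000100000011000000110 = 1384252934

1384252934


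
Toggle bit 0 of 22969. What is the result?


22969 ^ (1 << 0) = 22969 ^ 1 = 22968

22968


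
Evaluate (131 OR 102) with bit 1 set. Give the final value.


Step 1: 131 | 102 = 231
Step 2: 231 | (1 << 1) = 231 | 2 = 231

231


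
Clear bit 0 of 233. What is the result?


233 & ~(1 << 0) = 232

232


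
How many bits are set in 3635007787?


0b11011000101010011101000100101011 has 16 set bits

16


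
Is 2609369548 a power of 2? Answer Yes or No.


0b10011011100001111101000111001100. Multiple bits set => No

No


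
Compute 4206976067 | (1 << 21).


4206976067 | (1 << 21) = 4206976067 | 2097152 = 4209073219

4209073219


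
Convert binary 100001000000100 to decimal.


100001000000100 in decimal = 16900

16900


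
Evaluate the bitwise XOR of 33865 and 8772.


0b1000010001001001 ^ 0b10001001000100 = 0b1010011000001101 = 42509

42509


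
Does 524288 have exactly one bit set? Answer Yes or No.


0b10000000000000000000. Only one bit set => Yes

Yes


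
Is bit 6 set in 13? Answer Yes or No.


0b1101, bit 6 = 0. No

No


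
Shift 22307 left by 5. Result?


0b101011100100011 << 5 = 0b10101110010001100000 = 713824

713824


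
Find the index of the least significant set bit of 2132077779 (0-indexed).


0b1111111000101001110110011010011. Lowest set bit at position 0

0


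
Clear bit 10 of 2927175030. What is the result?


2927175030 & ~(1 << 10) = 2927174006

2927174006


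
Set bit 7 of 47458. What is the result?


47458 | (1 << 7) = 47458 | 128 = 47586

47586


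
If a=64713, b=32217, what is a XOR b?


64713 ^ 32217 = 33040

33040


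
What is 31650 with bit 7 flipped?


31650 ^ (1 << 7) = 31650 ^ 128 = 31522

31522


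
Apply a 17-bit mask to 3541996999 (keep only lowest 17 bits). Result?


3541996999 & 131071 = 38343

38343


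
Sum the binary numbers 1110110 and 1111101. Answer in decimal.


1110110 + 1111101 = 11110011 = 243

243


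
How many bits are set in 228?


0b11100100 has 4 set bits

4


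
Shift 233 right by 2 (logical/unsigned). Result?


0b11101001 >> 2 = 0b111010 = 58

58


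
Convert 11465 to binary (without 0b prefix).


11465 = 10110011001001 in binary

10110011001001


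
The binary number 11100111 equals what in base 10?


11100111 in decimal = 231

231


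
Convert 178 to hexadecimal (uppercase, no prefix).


178 = B2 hex

B2


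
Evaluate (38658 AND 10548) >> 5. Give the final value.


Step 1: 38658 & 10548 = 256
Step 2: 256 >> 5 = 8

8


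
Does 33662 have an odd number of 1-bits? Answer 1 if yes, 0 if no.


0b1000001101111110 has 9 ones => parity 1

1


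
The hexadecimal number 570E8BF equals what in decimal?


570E8BF hex = 91285695 decimal

91285695


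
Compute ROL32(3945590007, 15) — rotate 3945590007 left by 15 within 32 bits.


Rotate 0b11101011001011001110110011110111 left by 15 (32-bit) = 0b1110110011110111111010110010110 = 1987835286

1987835286


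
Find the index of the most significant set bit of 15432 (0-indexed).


0b11110001001000. Highest set bit at position 13

13


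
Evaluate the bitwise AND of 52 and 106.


0b110100 & 0b1101010 = 0b100000 = 32

32


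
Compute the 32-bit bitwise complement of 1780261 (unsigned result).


~0b110110010101000100101 = 0b11111111111001001101010111011010 = 4293187034 (32-bit unsigned)

4293187034


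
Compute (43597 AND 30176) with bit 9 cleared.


Step 1: 43597 & 30176 = 8256
Step 2: 8256 & ~(1 << 9) = 8256

8256


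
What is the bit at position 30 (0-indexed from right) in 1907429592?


0b1110001101100010001000011011000, position 30 = 1

1


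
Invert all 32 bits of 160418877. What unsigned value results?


160418877 ^ 4294967295 = 4134548418

4134548418


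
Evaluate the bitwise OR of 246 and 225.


0b11110110 | 0b11100001 = 0b11110111 = 247

247


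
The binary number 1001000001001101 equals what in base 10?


1001000001001101 in decimal = 36941

36941


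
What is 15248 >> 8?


0b11101110010000 >> 8 = 0b111011 = 59

59


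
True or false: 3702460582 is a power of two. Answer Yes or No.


0b11011100101011110001000010100110. Multiple bits set => No

No


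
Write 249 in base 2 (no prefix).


249 = 11111001 in binary

11111001


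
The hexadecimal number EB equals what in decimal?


EB hex = 235 decimal

235


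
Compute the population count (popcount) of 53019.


0b1100111100011011 has 10 set bits

10


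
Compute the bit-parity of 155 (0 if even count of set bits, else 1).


0b10011011 has 5 ones => parity 1

1


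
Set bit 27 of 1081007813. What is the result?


1081007813 | (1 << 27) = 1081007813 | 134217728 = 1215225541

1215225541


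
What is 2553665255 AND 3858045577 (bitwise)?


0b10011000001101011101011011100111 & 0b11100101111101010001101010001001 = 0b10000000001101010001001010000001 = 2150961793

2150961793


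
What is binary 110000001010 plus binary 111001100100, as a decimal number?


110000001010 + 111001100100 = 1101001101110 = 6766

6766


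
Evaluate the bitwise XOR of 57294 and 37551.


0b1101111111001110 ^ 0b1001001010101111 = 0b100110101100001 = 19809

19809


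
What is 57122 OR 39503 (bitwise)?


0b1101111100100010 | 0b1001101001001111 = 0b1101111101101111 = 57199

57199


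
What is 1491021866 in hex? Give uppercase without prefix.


1491021866 = 58DF302A hex

58DF302A


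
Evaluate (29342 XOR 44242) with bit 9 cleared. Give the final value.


Step 1: 29342 ^ 44242 = 56908
Step 2: 56908 & ~(1 << 9) = 56396

56396


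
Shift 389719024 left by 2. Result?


0b10111001110101010001111110000 << 2 = 0b1011100111010101000111111000000 = 1558876096

1558876096


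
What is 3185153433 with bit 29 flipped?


3185153433 ^ (1 << 29) = 3185153433 ^ 536870912 = 2648282521

2648282521


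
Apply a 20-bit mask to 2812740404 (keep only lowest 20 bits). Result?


2812740404 & 1048575 = 459572

459572


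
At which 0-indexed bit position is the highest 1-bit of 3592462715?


0b11010110001000001010000101111011. Highest set bit at position 31

31


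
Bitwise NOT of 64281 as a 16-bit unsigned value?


~0b1111101100011001 = 0b10011100110 = 1254 (16-bit unsigned)

1254


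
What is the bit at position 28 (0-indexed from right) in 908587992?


0b110110001001111111001111011000, position 28 = 1

1


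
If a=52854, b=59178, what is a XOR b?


52854 ^ 59178 = 10588

10588


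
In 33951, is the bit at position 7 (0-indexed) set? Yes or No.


0b1000010010011111, bit 7 = 1. Yes

Yes


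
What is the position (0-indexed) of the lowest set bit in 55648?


0b1101100101100000. Lowest set bit at position 5

5


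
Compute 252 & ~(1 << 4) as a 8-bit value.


252 & ~(1 << 4) = 236

236


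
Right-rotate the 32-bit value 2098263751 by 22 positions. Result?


Rotate 0b1111101000100001111011011000111 right by 22 (32-bit) = 0b1000011110110110001110111110100 = 1138433524

1138433524


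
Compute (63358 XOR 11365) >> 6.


Step 1: 63358 ^ 11365 = 56091
Step 2: 56091 >> 6 = 876

876


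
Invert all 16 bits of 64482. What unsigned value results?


64482 ^ 65535 = 1053

1053


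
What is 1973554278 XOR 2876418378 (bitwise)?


0b1110101101000100000110001100110 ^ 0b10101011011100101010100101001010 = 0b11011110110100001010010100101100 = 3738215724

3738215724


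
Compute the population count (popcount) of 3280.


0b110011010000 has 5 set bits

5


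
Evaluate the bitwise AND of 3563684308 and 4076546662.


0b11010100011010011000000111010100 & 0b11110010111110110010101001100110 = 0b11010000011010010000000001000100 = 3496542276

3496542276


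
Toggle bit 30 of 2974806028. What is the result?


2974806028 ^ (1 << 30) = 2974806028 ^ 1073741824 = 4048547852

4048547852


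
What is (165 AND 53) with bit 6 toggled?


Step 1: 165 & 53 = 37
Step 2: 37 ^ (1 << 6) = 37 ^ 64 = 101

101


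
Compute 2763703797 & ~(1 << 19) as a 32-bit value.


2763703797 & ~(1 << 19) = 2763179509

2763179509


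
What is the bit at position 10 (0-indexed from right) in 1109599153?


0b1000010001000110010001110110001, position 10 = 0

0


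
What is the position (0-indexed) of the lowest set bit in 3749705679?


0b11011111011111111111011111001111. Lowest set bit at position 0

0


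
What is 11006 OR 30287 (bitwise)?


0b10101011111110 | 0b111011001001111 = 0b111111011111111 = 32511

32511


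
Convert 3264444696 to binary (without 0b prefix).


3264444696 = 11000010100100110111100100011000 in binary

11000010100100110111100100011000


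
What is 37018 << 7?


0b1001000010011010 << 7 = 0b10010000100110100000000 = 4738304

4738304


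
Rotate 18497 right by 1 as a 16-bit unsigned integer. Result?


Rotate 0b100100001000001 right by 1 (16-bit) = 0b1010010000100000 = 42016

42016


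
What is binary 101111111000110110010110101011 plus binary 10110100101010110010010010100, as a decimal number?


101111111000110110010110101011 + 10110100101010110010010010100 = 1000110011110001100101000111111 = 1182321215

1182321215


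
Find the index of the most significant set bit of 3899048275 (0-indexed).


0b11101000011001101100000101010011. Highest set bit at position 31

31


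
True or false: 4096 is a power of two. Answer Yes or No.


0b1000000000000. Only one bit set => Yes

Yes


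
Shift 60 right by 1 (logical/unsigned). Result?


0b111100 >> 1 = 0b11110 = 30

30


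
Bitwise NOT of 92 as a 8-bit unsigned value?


~0b1011100 = 0b10100011 = 163 (8-bit unsigned)

163


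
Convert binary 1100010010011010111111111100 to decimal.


1100010010011010111111111100 in decimal = 206155772

206155772


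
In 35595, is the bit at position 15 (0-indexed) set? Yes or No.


0b1000101100001011, bit 15 = 1. Yes

Yes


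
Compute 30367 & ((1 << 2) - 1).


30367 & 3 = 3

3


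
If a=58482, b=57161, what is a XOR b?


58482 ^ 57161 = 15163

15163


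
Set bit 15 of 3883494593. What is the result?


3883494593 | (1 << 15) = 3883494593 | 32768 = 3883527361

3883527361


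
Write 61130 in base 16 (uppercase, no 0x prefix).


61130 = EECA hex

EECA


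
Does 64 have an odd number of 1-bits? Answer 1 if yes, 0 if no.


0b1000000 has 1 ones => parity 1

1


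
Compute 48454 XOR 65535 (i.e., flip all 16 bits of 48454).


48454 ^ 65535 = 17081

17081


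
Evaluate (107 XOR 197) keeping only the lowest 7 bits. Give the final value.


Step 1: 107 ^ 197 = 174
Step 2: 174 & 127 = 46

46


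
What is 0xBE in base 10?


BE hex = 190 decimal

190


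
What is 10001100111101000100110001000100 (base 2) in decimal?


10001100111101000100110001000100 in decimal = 2364820548

2364820548


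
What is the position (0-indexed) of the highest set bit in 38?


0b100110. Highest set bit at position 5

5


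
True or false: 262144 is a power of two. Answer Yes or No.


0b1000000000000000000. Only one bit set => Yes

Yes


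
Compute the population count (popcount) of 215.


0b11010111 has 6 set bits

6


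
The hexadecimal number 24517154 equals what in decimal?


24517154 hex = 609317204 decimal

609317204


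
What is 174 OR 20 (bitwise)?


0b10101110 | 0b10100 = 0b10111110 = 190

190


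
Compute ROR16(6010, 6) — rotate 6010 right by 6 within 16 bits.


Rotate 0b1011101111010 right by 6 (16-bit) = 0b1110100001011101 = 59485

59485


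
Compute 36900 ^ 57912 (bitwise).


0b1001000000100100 ^ 0b1110001000111000 = 0b111001000011100 = 29212

29212


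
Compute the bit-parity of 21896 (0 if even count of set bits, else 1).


0b101010110001000 has 6 ones => parity 0

0


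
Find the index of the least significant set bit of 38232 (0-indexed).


0b1001010101011000. Lowest set bit at position 3

3


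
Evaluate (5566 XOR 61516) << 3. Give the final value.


Step 1: 5566 ^ 61516 = 58866
Step 2: 58866 << 3 = 470928

470928


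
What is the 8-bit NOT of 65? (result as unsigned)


~0b1000001 = 0b10111110 = 190 (8-bit unsigned)

190


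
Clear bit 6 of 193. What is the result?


193 & ~(1 << 6) = 129

129


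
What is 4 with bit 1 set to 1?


4 | (1 << 1) = 4 | 2 = 6

6


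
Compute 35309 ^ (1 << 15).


35309 ^ (1 << 15) = 35309 ^ 32768 = 2541

2541


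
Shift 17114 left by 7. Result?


0b100001011011010 << 7 = 0b1000010110110100000000 = 2190592

2190592


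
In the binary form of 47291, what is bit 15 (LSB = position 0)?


0b1011100010111011, position 15 = 1

1


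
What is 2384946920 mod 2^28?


2384946920 & 268435455 = 237463272

237463272


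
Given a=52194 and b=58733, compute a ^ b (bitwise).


52194 ^ 58733 = 11919

11919


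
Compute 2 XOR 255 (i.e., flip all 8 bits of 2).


2 ^ 255 = 253

253


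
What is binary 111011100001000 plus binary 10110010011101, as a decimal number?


111011100001000 + 10110010011101 = 1010001110100101 = 41893

41893


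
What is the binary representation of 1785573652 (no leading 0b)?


1785573652 = 1101010011011011011000100010100 in binary

1101010011011011011000100010100


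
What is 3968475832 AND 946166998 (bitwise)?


0b11101100100010100010001010111000 & 0b111000011001010101110011010110 = 0b101000000000000000000010010000 = 671088784

671088784


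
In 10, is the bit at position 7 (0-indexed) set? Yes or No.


0b1010, bit 7 = 0. No

No


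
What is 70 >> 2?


0b1000110 >> 2 = 0b10001 = 17

17


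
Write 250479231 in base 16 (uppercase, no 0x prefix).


250479231 = EEE027F hex

EEE027F


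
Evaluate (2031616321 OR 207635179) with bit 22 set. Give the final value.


Step 1: 2031616321 | 207635179 = 2105033707
Step 2: 2105033707 | (1 << 22) = 2105033707 | 4194304 = 2105033707

2105033707


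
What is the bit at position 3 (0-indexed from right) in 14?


0b1110, position 3 = 1

1


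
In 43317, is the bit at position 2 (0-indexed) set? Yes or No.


0b1010100100110101, bit 2 = 1. Yes

Yes


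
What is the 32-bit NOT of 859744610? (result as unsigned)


~0b110011001111101010100101100010 = 0b11001100110000010101011010011101 = 3435222685 (32-bit unsigned)

3435222685


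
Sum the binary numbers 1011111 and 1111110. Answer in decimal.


1011111 + 1111110 = 11011101 = 221

221


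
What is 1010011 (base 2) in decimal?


1010011 in decimal = 83

83


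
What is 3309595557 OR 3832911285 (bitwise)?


0b11000101010001000110101110100101 | 0b11100100011101011001010110110101 = 0b11100101011101011111111110110101 = 3849715637

3849715637


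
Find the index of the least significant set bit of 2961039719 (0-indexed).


0b10110000011111011110000101100111. Lowest set bit at position 0

0


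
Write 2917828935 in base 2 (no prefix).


2917828935 = 10101101111010101000100101000111 in binary

10101101111010101000100101000111


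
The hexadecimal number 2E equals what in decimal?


2E hex = 46 decimal

46


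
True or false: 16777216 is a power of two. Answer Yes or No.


0b1000000000000000000000000. Only one bit set => Yes

Yes


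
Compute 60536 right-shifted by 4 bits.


0b1110110001111000 >> 4 = 0b111011000111 = 3783

3783


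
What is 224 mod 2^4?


224 & 15 = 0

0


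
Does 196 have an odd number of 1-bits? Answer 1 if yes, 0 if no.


0b11000100 has 3 ones => parity 1

1


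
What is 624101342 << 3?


0b100101001100110000011111011110 << 3 = 0b100101001100110000011111011110000 = 4992810736

4992810736


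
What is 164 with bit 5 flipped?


164 ^ (1 << 5) = 164 ^ 32 = 132

132


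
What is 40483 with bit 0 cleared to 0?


40483 & ~(1 << 0) = 40482

40482


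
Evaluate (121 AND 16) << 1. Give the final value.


Step 1: 121 & 16 = 16
Step 2: 16 << 1 = 32

32


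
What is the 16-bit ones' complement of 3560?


3560 ^ 65535 = 61975

61975


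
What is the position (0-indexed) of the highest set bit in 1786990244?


0b1101010100000110100111010100100. Highest set bit at position 30

30


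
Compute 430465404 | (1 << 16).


430465404 | (1 << 16) = 430465404 | 65536 = 430530940

430530940


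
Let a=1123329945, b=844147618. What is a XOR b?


1123329945 ^ 844147618 = 1889799227

1889799227


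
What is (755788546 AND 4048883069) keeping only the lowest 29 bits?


Step 1: 755788546 & 4048883069 = 553912576
Step 2: 553912576 & 536870911 = 17041664

17041664


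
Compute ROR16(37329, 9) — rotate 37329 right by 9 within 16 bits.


Rotate 0b1001000111010001 right by 9 (16-bit) = 0b1110100011001000 = 59592

59592


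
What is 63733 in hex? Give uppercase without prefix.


63733 = F8F5 hex

F8F5


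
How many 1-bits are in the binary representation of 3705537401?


0b11011100110111100000001101111001 has 18 set bits

18


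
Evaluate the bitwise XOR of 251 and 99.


0b11111011 ^ 0b1100011 = 0b10011000 = 152

152


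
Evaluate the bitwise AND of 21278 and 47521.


0b101001100011110 & 0b1011100110100001 = 0b1000100000000 = 4352

4352


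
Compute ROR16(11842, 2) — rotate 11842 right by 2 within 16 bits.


Rotate 0b10111001000010 right by 2 (16-bit) = 0b1000101110010000 = 35728

35728


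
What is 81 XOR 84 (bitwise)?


0b1010001 ^ 0b1010100 = 0b101 = 5

5


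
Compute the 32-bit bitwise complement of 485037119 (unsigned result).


~0b11100111010010001010000111111 = 0b11100011000101101110101111000000 = 3809930176 (32-bit unsigned)

3809930176


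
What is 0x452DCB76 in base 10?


452DCB76 hex = 1160629110 decimal

1160629110


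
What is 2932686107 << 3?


0b10101110110011010011110100011011 << 3 = 0b10101110110011010011110100011011000 = 23461488856

23461488856


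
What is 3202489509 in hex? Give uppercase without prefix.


3202489509 = BEE21CA5 hex

BEE21CA5


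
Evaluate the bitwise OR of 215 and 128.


0b11010111 | 0b10000000 = 0b11010111 = 215

215


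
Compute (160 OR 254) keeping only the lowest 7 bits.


Step 1: 160 | 254 = 254
Step 2: 254 & 127 = 126

126


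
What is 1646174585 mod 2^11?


1646174585 & 2047 = 377

377


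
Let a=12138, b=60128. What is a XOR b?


12138 ^ 60128 = 50570

50570


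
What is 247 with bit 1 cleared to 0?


247 & ~(1 << 1) = 245

245


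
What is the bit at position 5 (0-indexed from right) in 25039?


0b110000111001111, position 5 = 0

0


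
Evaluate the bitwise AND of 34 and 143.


0b100010 & 0b10001111 = 0b10 = 2

2


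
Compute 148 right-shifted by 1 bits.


0b10010100 >> 1 = 0b1001010 = 74

74


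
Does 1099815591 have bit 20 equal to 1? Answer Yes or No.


0b1000001100011011101101010100111, bit 20 = 0. No

No


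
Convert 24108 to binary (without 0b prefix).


24108 = 101111000101100 in binary

101111000101100


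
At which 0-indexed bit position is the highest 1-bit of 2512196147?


0b10010101101111010001001000110011. Highest set bit at position 31

31


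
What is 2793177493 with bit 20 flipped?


2793177493 ^ (1 << 20) = 2793177493 ^ 1048576 = 2792128917

2792128917


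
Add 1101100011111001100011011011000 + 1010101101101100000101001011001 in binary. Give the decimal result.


1101100011111001100011011011000 + 1010101101101100000101001011001 = 11000010001100101101000100110001 = 3258110257

3258110257


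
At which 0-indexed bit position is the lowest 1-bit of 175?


0b10101111. Lowest set bit at position 0

0


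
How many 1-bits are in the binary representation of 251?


0b11111011 has 7 set bits

7


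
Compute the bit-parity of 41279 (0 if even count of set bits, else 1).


0b1010000100111111 has 9 ones => parity 1

1


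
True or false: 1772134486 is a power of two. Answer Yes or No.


0b1101001101000001010000001010110. Multiple bits set => No

No


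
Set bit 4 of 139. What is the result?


139 | (1 << 4) = 139 | 16 = 155

155


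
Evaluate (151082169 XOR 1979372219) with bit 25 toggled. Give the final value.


Step 1: 151082169 ^ 1979372219 = 2096858626
Step 2: 2096858626 ^ (1 << 25) = 2096858626 ^ 33554432 = 2130413058

2130413058


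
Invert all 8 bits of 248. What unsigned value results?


248 ^ 255 = 7

7


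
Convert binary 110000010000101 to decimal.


110000010000101 in decimal = 24709

24709


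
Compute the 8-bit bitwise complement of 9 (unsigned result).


~0b1001 = 0b11110110 = 246 (8-bit unsigned)

246


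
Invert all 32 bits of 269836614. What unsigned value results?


269836614 ^ 4294967295 = 4025130681

4025130681


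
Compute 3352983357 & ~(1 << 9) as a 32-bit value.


3352983357 & ~(1 << 9) = 3352982845

3352982845


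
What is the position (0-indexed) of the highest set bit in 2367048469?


0b10001101000101100100101100010101. Highest set bit at position 31

31


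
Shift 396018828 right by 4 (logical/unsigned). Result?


0b10111100110101100010010001100 >> 4 = 0b1011110011010110001001000 = 24751176

24751176


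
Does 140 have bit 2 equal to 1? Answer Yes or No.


0b10001100, bit 2 = 1. Yes

Yes


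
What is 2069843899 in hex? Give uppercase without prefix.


2069843899 = 7B5F4FBB hex

7B5F4FBB


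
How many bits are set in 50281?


0b1100010001101001 has 7 set bits

7


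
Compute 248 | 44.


0b11111000 | 0b101100 = 0b11111100 = 252

252


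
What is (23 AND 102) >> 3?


Step 1: 23 & 102 = 6
Step 2: 6 >> 3 = 0

0


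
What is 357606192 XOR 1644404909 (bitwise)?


0b10101010100001010001100110000 ^ 0b1100010000000111010000010101101 = 0b1110111010100110000001110011101 = 2001929117

2001929117


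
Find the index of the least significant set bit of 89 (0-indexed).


0b1011001. Lowest set bit at position 0

0


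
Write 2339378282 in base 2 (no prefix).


2339378282 = 10001011011100000001010001101010 in binary

10001011011100000001010001101010


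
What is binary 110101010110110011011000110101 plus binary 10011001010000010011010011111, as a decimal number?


110101010110110011011000110101 + 10011001010000010011010011111 = 1001000100000110101110011010100 = 1216568532

1216568532


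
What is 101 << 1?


0b1100101 << 1 = 0b11001010 = 202

202


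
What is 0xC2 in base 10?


C2 hex = 194 decimal

194


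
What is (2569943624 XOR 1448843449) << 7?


Step 1: 2569943624 ^ 1448843449 = 3480593137
Step 2: 3480593137 << 7 = 445515921536

445515921536
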